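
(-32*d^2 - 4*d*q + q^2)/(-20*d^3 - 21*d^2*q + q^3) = (-8*d + q)/(-5*d^2 - 4*d*q + q^2)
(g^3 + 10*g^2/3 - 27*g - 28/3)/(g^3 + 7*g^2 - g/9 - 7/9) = 3*(g - 4)/(3*g - 1)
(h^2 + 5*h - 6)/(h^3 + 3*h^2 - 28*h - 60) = (h - 1)/(h^2 - 3*h - 10)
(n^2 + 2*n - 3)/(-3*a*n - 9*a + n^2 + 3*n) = (1 - n)/(3*a - n)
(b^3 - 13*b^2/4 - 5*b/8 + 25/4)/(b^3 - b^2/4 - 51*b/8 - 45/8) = (2*b^2 - 9*b + 10)/(2*b^2 - 3*b - 9)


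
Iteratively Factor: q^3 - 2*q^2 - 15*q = (q + 3)*(q^2 - 5*q) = (q - 5)*(q + 3)*(q)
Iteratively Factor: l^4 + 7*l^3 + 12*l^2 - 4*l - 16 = (l + 2)*(l^3 + 5*l^2 + 2*l - 8) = (l - 1)*(l + 2)*(l^2 + 6*l + 8) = (l - 1)*(l + 2)*(l + 4)*(l + 2)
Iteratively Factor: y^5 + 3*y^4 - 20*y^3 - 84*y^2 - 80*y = (y + 2)*(y^4 + y^3 - 22*y^2 - 40*y) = y*(y + 2)*(y^3 + y^2 - 22*y - 40) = y*(y + 2)*(y + 4)*(y^2 - 3*y - 10) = y*(y - 5)*(y + 2)*(y + 4)*(y + 2)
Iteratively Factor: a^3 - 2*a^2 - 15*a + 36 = (a - 3)*(a^2 + a - 12) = (a - 3)^2*(a + 4)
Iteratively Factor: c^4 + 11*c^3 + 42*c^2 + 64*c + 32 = (c + 2)*(c^3 + 9*c^2 + 24*c + 16) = (c + 2)*(c + 4)*(c^2 + 5*c + 4) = (c + 2)*(c + 4)^2*(c + 1)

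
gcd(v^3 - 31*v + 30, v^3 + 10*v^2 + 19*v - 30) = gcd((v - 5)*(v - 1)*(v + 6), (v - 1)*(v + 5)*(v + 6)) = v^2 + 5*v - 6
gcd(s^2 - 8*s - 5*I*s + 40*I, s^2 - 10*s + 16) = s - 8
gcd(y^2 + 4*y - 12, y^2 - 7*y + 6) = 1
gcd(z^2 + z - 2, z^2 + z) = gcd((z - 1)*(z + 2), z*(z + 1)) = 1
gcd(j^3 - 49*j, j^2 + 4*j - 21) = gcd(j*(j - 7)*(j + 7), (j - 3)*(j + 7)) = j + 7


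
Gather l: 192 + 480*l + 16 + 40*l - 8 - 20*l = 500*l + 200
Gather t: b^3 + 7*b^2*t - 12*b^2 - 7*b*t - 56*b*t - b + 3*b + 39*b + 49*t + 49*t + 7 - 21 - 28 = b^3 - 12*b^2 + 41*b + t*(7*b^2 - 63*b + 98) - 42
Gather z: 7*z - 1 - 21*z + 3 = 2 - 14*z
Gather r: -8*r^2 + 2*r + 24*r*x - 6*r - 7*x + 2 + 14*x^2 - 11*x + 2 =-8*r^2 + r*(24*x - 4) + 14*x^2 - 18*x + 4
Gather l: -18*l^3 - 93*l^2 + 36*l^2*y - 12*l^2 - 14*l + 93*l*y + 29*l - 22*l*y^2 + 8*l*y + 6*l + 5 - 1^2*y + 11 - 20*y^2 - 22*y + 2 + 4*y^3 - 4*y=-18*l^3 + l^2*(36*y - 105) + l*(-22*y^2 + 101*y + 21) + 4*y^3 - 20*y^2 - 27*y + 18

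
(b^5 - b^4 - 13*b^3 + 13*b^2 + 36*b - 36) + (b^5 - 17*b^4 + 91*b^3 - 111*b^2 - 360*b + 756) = 2*b^5 - 18*b^4 + 78*b^3 - 98*b^2 - 324*b + 720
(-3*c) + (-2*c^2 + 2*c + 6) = -2*c^2 - c + 6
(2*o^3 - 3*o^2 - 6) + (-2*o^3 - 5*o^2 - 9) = -8*o^2 - 15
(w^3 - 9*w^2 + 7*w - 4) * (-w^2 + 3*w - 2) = -w^5 + 12*w^4 - 36*w^3 + 43*w^2 - 26*w + 8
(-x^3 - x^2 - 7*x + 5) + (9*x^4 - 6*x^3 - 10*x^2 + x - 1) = 9*x^4 - 7*x^3 - 11*x^2 - 6*x + 4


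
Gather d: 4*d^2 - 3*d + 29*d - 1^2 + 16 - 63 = 4*d^2 + 26*d - 48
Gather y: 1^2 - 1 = 0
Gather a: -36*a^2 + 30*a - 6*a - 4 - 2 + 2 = -36*a^2 + 24*a - 4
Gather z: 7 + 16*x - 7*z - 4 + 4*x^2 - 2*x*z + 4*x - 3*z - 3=4*x^2 + 20*x + z*(-2*x - 10)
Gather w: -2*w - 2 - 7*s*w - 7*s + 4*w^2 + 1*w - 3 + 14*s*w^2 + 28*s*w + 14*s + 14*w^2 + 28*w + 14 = 7*s + w^2*(14*s + 18) + w*(21*s + 27) + 9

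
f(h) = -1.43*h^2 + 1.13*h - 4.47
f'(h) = 1.13 - 2.86*h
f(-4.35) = -36.44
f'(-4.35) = 13.57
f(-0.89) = -6.61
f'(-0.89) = 3.68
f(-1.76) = -10.89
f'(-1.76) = 6.16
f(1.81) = -7.11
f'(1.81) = -4.05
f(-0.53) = -5.47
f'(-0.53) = 2.65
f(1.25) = -5.29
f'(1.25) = -2.44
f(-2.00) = -12.45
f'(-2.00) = 6.85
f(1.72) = -6.76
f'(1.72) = -3.79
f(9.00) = -110.13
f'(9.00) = -24.61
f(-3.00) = -20.73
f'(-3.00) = 9.71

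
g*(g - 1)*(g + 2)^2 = g^4 + 3*g^3 - 4*g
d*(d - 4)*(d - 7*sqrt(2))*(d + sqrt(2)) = d^4 - 6*sqrt(2)*d^3 - 4*d^3 - 14*d^2 + 24*sqrt(2)*d^2 + 56*d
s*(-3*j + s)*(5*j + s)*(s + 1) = -15*j^2*s^2 - 15*j^2*s + 2*j*s^3 + 2*j*s^2 + s^4 + s^3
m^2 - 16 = (m - 4)*(m + 4)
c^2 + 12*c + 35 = (c + 5)*(c + 7)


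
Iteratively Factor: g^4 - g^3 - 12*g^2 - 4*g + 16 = (g - 1)*(g^3 - 12*g - 16) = (g - 1)*(g + 2)*(g^2 - 2*g - 8) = (g - 4)*(g - 1)*(g + 2)*(g + 2)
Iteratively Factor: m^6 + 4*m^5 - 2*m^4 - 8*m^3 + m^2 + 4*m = (m - 1)*(m^5 + 5*m^4 + 3*m^3 - 5*m^2 - 4*m) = m*(m - 1)*(m^4 + 5*m^3 + 3*m^2 - 5*m - 4) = m*(m - 1)*(m + 1)*(m^3 + 4*m^2 - m - 4) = m*(m - 1)*(m + 1)*(m + 4)*(m^2 - 1) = m*(m - 1)*(m + 1)^2*(m + 4)*(m - 1)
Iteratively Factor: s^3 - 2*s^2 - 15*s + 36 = (s - 3)*(s^2 + s - 12) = (s - 3)*(s + 4)*(s - 3)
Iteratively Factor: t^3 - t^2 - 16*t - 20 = (t - 5)*(t^2 + 4*t + 4) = (t - 5)*(t + 2)*(t + 2)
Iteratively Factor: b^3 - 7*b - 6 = (b + 2)*(b^2 - 2*b - 3) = (b - 3)*(b + 2)*(b + 1)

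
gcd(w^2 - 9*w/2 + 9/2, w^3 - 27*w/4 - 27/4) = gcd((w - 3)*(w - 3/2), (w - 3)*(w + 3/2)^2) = w - 3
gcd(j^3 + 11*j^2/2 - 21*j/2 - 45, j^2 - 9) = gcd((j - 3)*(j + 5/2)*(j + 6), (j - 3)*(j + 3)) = j - 3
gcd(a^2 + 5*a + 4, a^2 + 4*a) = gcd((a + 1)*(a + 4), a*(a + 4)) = a + 4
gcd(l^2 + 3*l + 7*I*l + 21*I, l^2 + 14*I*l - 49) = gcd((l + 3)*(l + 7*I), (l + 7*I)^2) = l + 7*I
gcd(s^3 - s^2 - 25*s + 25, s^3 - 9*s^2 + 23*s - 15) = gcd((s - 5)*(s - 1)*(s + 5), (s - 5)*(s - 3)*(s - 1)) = s^2 - 6*s + 5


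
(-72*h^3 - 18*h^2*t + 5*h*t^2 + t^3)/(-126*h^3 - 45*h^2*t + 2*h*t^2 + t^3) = (-4*h + t)/(-7*h + t)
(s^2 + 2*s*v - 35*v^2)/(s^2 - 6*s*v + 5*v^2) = (s + 7*v)/(s - v)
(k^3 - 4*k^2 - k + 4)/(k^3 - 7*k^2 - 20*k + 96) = (k^3 - 4*k^2 - k + 4)/(k^3 - 7*k^2 - 20*k + 96)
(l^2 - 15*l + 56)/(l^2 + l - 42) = (l^2 - 15*l + 56)/(l^2 + l - 42)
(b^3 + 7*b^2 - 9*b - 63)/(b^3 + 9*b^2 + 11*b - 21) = (b - 3)/(b - 1)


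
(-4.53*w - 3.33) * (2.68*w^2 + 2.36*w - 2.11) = -12.1404*w^3 - 19.6152*w^2 + 1.6995*w + 7.0263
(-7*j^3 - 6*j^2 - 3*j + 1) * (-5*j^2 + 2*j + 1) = 35*j^5 + 16*j^4 - 4*j^3 - 17*j^2 - j + 1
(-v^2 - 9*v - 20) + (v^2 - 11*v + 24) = 4 - 20*v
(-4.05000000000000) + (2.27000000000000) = -1.78000000000000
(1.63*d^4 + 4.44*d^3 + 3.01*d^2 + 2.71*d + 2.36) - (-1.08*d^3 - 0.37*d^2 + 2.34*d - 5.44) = 1.63*d^4 + 5.52*d^3 + 3.38*d^2 + 0.37*d + 7.8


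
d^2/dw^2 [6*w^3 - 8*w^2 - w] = 36*w - 16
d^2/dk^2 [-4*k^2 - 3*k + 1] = -8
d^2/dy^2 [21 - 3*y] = 0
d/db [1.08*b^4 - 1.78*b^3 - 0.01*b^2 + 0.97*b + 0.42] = 4.32*b^3 - 5.34*b^2 - 0.02*b + 0.97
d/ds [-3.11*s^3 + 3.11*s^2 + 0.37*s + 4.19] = -9.33*s^2 + 6.22*s + 0.37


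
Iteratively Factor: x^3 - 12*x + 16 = (x - 2)*(x^2 + 2*x - 8) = (x - 2)*(x + 4)*(x - 2)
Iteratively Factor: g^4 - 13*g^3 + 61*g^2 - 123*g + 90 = (g - 3)*(g^3 - 10*g^2 + 31*g - 30) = (g - 5)*(g - 3)*(g^2 - 5*g + 6) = (g - 5)*(g - 3)*(g - 2)*(g - 3)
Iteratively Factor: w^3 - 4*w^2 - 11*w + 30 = (w + 3)*(w^2 - 7*w + 10) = (w - 2)*(w + 3)*(w - 5)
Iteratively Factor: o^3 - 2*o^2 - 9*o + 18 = (o + 3)*(o^2 - 5*o + 6) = (o - 2)*(o + 3)*(o - 3)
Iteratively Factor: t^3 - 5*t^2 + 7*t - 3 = (t - 1)*(t^2 - 4*t + 3) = (t - 3)*(t - 1)*(t - 1)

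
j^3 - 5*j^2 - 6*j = j*(j - 6)*(j + 1)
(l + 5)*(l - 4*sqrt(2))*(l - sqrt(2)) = l^3 - 5*sqrt(2)*l^2 + 5*l^2 - 25*sqrt(2)*l + 8*l + 40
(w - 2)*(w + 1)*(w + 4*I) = w^3 - w^2 + 4*I*w^2 - 2*w - 4*I*w - 8*I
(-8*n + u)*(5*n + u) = -40*n^2 - 3*n*u + u^2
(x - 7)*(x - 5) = x^2 - 12*x + 35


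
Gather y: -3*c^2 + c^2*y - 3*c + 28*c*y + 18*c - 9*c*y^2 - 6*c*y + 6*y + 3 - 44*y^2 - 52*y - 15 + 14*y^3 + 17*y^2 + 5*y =-3*c^2 + 15*c + 14*y^3 + y^2*(-9*c - 27) + y*(c^2 + 22*c - 41) - 12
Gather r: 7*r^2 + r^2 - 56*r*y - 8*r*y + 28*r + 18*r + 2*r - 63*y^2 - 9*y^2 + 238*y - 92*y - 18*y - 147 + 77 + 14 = 8*r^2 + r*(48 - 64*y) - 72*y^2 + 128*y - 56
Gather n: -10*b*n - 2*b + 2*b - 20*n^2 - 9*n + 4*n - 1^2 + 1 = -20*n^2 + n*(-10*b - 5)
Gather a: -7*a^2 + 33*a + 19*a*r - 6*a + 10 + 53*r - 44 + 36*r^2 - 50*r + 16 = -7*a^2 + a*(19*r + 27) + 36*r^2 + 3*r - 18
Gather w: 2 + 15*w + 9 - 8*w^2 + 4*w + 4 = -8*w^2 + 19*w + 15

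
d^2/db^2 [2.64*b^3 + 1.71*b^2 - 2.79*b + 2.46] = 15.84*b + 3.42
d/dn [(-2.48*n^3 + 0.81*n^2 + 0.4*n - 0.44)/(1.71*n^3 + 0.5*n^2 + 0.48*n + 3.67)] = (1.77635683940025e-15*n^5 - 2.6251*n^4 - 3.7488*n^3 - 24.8588*n^2 + 6.3854*n + 1.6792)/(2.9241*n^6 + 1.71*n^5 + 1.8916*n^4 + 13.0314*n^3 + 3.9004*n^2 + 3.5232*n + 13.4689)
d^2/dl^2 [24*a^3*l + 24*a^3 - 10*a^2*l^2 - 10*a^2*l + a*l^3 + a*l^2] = 2*a*(-10*a + 3*l + 1)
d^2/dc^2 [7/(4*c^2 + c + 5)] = 14*(-16*c^2 - 4*c + (8*c + 1)^2 - 20)/(4*c^2 + c + 5)^3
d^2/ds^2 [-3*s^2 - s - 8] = -6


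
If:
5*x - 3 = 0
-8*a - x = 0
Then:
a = -3/40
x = 3/5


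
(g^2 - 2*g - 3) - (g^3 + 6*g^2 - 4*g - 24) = -g^3 - 5*g^2 + 2*g + 21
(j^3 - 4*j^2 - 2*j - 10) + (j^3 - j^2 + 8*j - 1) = 2*j^3 - 5*j^2 + 6*j - 11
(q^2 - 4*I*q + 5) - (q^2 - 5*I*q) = I*q + 5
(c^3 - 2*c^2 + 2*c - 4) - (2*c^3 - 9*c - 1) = -c^3 - 2*c^2 + 11*c - 3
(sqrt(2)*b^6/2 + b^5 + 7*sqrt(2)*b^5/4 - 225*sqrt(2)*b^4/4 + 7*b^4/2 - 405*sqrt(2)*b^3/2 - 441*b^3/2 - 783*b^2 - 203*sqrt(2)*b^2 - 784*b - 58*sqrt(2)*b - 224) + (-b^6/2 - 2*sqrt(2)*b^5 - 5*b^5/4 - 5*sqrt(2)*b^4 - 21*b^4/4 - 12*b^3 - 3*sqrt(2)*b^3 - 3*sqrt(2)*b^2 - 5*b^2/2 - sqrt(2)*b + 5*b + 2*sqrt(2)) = -b^6/2 + sqrt(2)*b^6/2 - sqrt(2)*b^5/4 - b^5/4 - 245*sqrt(2)*b^4/4 - 7*b^4/4 - 411*sqrt(2)*b^3/2 - 465*b^3/2 - 1571*b^2/2 - 206*sqrt(2)*b^2 - 779*b - 59*sqrt(2)*b - 224 + 2*sqrt(2)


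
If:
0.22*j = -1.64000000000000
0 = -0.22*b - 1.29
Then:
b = -5.86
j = -7.45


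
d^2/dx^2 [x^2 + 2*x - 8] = 2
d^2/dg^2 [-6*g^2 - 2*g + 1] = -12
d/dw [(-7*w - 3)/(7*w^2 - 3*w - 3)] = (49*w^2 + 42*w + 12)/(49*w^4 - 42*w^3 - 33*w^2 + 18*w + 9)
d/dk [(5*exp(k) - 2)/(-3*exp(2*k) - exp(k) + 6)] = ((5*exp(k) - 2)*(6*exp(k) + 1) - 15*exp(2*k) - 5*exp(k) + 30)*exp(k)/(3*exp(2*k) + exp(k) - 6)^2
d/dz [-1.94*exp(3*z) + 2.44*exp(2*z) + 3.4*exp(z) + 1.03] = (-5.82*exp(2*z) + 4.88*exp(z) + 3.4)*exp(z)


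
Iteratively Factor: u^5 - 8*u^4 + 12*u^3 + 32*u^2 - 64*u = (u)*(u^4 - 8*u^3 + 12*u^2 + 32*u - 64) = u*(u - 4)*(u^3 - 4*u^2 - 4*u + 16) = u*(u - 4)*(u - 2)*(u^2 - 2*u - 8) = u*(u - 4)*(u - 2)*(u + 2)*(u - 4)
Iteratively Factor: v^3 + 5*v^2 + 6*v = (v + 2)*(v^2 + 3*v) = (v + 2)*(v + 3)*(v)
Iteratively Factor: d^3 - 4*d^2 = (d - 4)*(d^2) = d*(d - 4)*(d)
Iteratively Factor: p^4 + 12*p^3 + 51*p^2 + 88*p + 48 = (p + 1)*(p^3 + 11*p^2 + 40*p + 48) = (p + 1)*(p + 4)*(p^2 + 7*p + 12) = (p + 1)*(p + 3)*(p + 4)*(p + 4)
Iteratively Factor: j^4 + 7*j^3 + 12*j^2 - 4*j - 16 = (j - 1)*(j^3 + 8*j^2 + 20*j + 16) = (j - 1)*(j + 2)*(j^2 + 6*j + 8) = (j - 1)*(j + 2)^2*(j + 4)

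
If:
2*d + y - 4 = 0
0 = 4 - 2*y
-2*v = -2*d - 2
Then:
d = 1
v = 2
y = 2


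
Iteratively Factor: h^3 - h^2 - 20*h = (h - 5)*(h^2 + 4*h) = h*(h - 5)*(h + 4)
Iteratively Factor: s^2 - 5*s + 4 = (s - 4)*(s - 1)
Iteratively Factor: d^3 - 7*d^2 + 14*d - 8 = (d - 2)*(d^2 - 5*d + 4) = (d - 4)*(d - 2)*(d - 1)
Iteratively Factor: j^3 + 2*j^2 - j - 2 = (j + 1)*(j^2 + j - 2) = (j - 1)*(j + 1)*(j + 2)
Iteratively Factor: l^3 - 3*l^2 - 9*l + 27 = (l + 3)*(l^2 - 6*l + 9) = (l - 3)*(l + 3)*(l - 3)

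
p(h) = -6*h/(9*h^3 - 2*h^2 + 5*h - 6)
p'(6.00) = 0.01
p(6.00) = -0.02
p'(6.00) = 0.01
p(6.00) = -0.02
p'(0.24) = 1.60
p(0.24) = 0.30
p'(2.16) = 0.14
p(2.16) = -0.15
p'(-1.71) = -0.13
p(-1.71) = -0.16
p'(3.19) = 0.04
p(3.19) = -0.07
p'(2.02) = 0.18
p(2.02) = -0.17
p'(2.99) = 0.05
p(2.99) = -0.08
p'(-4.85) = -0.01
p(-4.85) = -0.03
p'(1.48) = 0.52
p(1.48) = -0.34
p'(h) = -6*h*(-27*h^2 + 4*h - 5)/(9*h^3 - 2*h^2 + 5*h - 6)^2 - 6/(9*h^3 - 2*h^2 + 5*h - 6)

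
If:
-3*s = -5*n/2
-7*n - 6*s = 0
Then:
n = 0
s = 0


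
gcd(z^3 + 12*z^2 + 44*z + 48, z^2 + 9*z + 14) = z + 2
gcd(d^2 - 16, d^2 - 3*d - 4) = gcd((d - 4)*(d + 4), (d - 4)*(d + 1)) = d - 4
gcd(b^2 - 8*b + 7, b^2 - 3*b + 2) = b - 1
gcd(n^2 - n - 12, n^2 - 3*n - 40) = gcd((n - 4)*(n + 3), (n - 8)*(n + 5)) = 1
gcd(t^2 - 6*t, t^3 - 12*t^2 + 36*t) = t^2 - 6*t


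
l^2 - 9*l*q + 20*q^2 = (l - 5*q)*(l - 4*q)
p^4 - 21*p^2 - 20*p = p*(p - 5)*(p + 1)*(p + 4)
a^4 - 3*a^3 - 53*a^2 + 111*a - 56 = (a - 8)*(a - 1)^2*(a + 7)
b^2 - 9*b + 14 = (b - 7)*(b - 2)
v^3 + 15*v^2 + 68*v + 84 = (v + 2)*(v + 6)*(v + 7)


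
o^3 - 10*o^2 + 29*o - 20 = (o - 5)*(o - 4)*(o - 1)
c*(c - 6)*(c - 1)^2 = c^4 - 8*c^3 + 13*c^2 - 6*c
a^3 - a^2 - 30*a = a*(a - 6)*(a + 5)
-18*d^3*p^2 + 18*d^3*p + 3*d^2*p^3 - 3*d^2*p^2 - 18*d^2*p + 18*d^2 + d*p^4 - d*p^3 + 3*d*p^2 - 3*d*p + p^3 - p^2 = (-3*d + p)*(6*d + p)*(p - 1)*(d*p + 1)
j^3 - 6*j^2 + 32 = (j - 4)^2*(j + 2)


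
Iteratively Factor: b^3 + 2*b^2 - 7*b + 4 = (b + 4)*(b^2 - 2*b + 1) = (b - 1)*(b + 4)*(b - 1)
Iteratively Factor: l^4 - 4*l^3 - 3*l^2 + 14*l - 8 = (l - 1)*(l^3 - 3*l^2 - 6*l + 8) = (l - 1)*(l + 2)*(l^2 - 5*l + 4) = (l - 1)^2*(l + 2)*(l - 4)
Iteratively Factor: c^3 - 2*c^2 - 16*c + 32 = (c - 4)*(c^2 + 2*c - 8) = (c - 4)*(c - 2)*(c + 4)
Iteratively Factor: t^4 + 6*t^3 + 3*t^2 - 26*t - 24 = (t + 4)*(t^3 + 2*t^2 - 5*t - 6) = (t - 2)*(t + 4)*(t^2 + 4*t + 3) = (t - 2)*(t + 1)*(t + 4)*(t + 3)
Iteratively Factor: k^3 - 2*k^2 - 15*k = (k + 3)*(k^2 - 5*k) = (k - 5)*(k + 3)*(k)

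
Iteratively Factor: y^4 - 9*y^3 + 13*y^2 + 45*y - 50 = (y - 5)*(y^3 - 4*y^2 - 7*y + 10) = (y - 5)*(y + 2)*(y^2 - 6*y + 5) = (y - 5)*(y - 1)*(y + 2)*(y - 5)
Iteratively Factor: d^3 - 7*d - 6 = (d - 3)*(d^2 + 3*d + 2) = (d - 3)*(d + 2)*(d + 1)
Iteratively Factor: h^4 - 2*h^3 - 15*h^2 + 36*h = (h - 3)*(h^3 + h^2 - 12*h) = (h - 3)^2*(h^2 + 4*h) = h*(h - 3)^2*(h + 4)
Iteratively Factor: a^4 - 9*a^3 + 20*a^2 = (a - 5)*(a^3 - 4*a^2) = a*(a - 5)*(a^2 - 4*a) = a^2*(a - 5)*(a - 4)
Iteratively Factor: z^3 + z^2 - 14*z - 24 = (z + 3)*(z^2 - 2*z - 8) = (z + 2)*(z + 3)*(z - 4)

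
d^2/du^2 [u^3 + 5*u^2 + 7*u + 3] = 6*u + 10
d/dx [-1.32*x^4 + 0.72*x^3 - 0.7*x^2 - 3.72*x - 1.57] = -5.28*x^3 + 2.16*x^2 - 1.4*x - 3.72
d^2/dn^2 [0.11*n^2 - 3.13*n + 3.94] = 0.220000000000000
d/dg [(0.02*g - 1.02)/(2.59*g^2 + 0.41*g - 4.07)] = (-0.0518*g^2 + 5.2836*g + 0.3368)/(6.7081*g^4 + 2.1238*g^3 - 20.9145*g^2 - 3.3374*g + 16.5649)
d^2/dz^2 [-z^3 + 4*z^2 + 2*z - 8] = 8 - 6*z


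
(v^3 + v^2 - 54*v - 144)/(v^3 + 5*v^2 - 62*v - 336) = (v + 3)/(v + 7)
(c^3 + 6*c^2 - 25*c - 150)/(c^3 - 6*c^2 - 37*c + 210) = (c + 5)/(c - 7)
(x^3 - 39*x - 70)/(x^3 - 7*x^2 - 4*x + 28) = (x + 5)/(x - 2)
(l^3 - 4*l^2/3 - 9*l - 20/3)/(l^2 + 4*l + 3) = (3*l^2 - 7*l - 20)/(3*(l + 3))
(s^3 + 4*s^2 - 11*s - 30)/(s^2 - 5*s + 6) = (s^2 + 7*s + 10)/(s - 2)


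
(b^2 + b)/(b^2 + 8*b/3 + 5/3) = 3*b/(3*b + 5)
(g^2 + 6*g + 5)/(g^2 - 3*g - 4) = (g + 5)/(g - 4)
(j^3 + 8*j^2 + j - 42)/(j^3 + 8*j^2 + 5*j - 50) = (j^2 + 10*j + 21)/(j^2 + 10*j + 25)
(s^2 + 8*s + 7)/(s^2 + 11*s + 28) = (s + 1)/(s + 4)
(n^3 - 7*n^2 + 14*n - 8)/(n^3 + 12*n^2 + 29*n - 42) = (n^2 - 6*n + 8)/(n^2 + 13*n + 42)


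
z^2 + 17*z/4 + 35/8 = (z + 7/4)*(z + 5/2)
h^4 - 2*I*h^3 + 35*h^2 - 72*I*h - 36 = (h - 6*I)*(h - I)^2*(h + 6*I)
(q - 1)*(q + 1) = q^2 - 1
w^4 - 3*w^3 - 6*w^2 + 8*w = w*(w - 4)*(w - 1)*(w + 2)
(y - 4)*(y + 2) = y^2 - 2*y - 8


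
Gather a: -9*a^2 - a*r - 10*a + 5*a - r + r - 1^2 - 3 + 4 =-9*a^2 + a*(-r - 5)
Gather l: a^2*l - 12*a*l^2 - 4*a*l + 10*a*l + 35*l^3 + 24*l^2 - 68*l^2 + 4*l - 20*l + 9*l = 35*l^3 + l^2*(-12*a - 44) + l*(a^2 + 6*a - 7)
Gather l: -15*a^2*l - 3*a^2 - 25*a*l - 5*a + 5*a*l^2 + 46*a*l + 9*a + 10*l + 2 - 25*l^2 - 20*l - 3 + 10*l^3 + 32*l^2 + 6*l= -3*a^2 + 4*a + 10*l^3 + l^2*(5*a + 7) + l*(-15*a^2 + 21*a - 4) - 1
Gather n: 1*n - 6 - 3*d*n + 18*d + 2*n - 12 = 18*d + n*(3 - 3*d) - 18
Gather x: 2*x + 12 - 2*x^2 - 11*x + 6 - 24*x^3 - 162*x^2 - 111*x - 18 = -24*x^3 - 164*x^2 - 120*x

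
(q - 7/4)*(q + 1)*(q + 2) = q^3 + 5*q^2/4 - 13*q/4 - 7/2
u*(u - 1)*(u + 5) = u^3 + 4*u^2 - 5*u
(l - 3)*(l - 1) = l^2 - 4*l + 3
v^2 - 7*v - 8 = (v - 8)*(v + 1)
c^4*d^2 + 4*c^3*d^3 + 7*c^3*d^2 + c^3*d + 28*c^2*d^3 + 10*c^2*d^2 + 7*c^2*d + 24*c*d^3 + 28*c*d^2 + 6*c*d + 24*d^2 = (c + 6)*(c + 4*d)*(c*d + 1)*(c*d + d)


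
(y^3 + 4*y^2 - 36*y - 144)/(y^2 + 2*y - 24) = (y^2 - 2*y - 24)/(y - 4)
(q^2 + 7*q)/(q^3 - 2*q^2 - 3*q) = (q + 7)/(q^2 - 2*q - 3)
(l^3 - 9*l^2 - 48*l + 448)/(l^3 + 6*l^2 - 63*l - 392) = (l - 8)/(l + 7)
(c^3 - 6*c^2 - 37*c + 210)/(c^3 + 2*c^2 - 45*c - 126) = (c - 5)/(c + 3)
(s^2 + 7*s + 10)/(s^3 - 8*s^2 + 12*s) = (s^2 + 7*s + 10)/(s*(s^2 - 8*s + 12))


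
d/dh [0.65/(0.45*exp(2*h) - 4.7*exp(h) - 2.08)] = (3.055 - 0.585*exp(h))*exp(h)/(-0.45*exp(2*h) + 4.7*exp(h) + 2.08)^2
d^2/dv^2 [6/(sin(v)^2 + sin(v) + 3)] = 6*(-4*sin(v)^4 - 3*sin(v)^3 + 17*sin(v)^2 + 9*sin(v) - 4)/(sin(v)^2 + sin(v) + 3)^3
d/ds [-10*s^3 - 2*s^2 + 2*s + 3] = -30*s^2 - 4*s + 2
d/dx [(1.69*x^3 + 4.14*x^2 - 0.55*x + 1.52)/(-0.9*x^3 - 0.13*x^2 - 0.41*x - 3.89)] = (-8.88178419700125e-16*x^5 + 3.5063*x^4 - 2.3758*x^3 - 17.3872*x^2 - 31.814*x + 2.7627)/(0.81*x^6 + 0.234*x^5 + 0.7549*x^4 + 7.1086*x^3 + 1.1795*x^2 + 3.1898*x + 15.1321)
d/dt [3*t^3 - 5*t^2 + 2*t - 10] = 9*t^2 - 10*t + 2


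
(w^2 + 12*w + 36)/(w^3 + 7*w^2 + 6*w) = (w + 6)/(w*(w + 1))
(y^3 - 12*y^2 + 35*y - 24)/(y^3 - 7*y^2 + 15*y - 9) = (y - 8)/(y - 3)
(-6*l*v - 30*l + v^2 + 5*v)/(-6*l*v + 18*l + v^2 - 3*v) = (v + 5)/(v - 3)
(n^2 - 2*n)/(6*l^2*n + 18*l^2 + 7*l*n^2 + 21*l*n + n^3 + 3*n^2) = n*(n - 2)/(6*l^2*n + 18*l^2 + 7*l*n^2 + 21*l*n + n^3 + 3*n^2)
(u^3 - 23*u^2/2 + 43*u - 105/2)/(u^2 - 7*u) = (2*u^3 - 23*u^2 + 86*u - 105)/(2*u*(u - 7))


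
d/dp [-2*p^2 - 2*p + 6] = -4*p - 2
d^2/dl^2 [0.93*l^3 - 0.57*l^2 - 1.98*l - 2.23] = 5.58*l - 1.14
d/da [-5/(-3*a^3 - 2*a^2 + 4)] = 5*a*(-9*a - 4)/(3*a^3 + 2*a^2 - 4)^2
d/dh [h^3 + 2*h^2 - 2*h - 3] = 3*h^2 + 4*h - 2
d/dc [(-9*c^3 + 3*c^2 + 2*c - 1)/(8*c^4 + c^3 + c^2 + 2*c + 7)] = 2*(36*c^6 - 24*c^5 - 30*c^4 - 4*c^3 - 91*c^2 + 22*c + 8)/(64*c^8 + 16*c^7 + 17*c^6 + 34*c^5 + 117*c^4 + 18*c^3 + 18*c^2 + 28*c + 49)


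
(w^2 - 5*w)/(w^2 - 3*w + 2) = w*(w - 5)/(w^2 - 3*w + 2)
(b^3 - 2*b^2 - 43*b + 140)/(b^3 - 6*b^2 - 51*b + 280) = (b - 4)/(b - 8)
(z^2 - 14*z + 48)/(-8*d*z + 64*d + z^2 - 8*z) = (z - 6)/(-8*d + z)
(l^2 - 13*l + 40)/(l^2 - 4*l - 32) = (l - 5)/(l + 4)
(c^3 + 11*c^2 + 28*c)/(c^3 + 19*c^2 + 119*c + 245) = c*(c + 4)/(c^2 + 12*c + 35)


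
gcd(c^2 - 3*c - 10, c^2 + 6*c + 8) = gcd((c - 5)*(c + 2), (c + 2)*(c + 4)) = c + 2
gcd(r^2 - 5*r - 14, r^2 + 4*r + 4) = r + 2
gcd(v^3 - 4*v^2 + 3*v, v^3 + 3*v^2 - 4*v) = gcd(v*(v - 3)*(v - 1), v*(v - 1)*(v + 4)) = v^2 - v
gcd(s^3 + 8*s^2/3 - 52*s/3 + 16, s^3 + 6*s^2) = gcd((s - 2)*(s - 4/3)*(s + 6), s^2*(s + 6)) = s + 6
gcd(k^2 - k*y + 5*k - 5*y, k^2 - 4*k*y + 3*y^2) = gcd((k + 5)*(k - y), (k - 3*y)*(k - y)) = -k + y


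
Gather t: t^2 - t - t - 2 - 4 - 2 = t^2 - 2*t - 8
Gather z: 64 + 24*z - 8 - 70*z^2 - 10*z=-70*z^2 + 14*z + 56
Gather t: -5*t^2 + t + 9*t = -5*t^2 + 10*t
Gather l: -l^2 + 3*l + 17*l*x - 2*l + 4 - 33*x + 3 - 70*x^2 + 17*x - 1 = -l^2 + l*(17*x + 1) - 70*x^2 - 16*x + 6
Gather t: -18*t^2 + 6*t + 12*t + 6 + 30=-18*t^2 + 18*t + 36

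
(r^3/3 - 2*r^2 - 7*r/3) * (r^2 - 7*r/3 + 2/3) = r^5/3 - 25*r^4/9 + 23*r^3/9 + 37*r^2/9 - 14*r/9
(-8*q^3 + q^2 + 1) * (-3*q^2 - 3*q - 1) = 24*q^5 + 21*q^4 + 5*q^3 - 4*q^2 - 3*q - 1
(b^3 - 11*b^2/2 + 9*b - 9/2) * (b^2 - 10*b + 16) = b^5 - 31*b^4/2 + 80*b^3 - 365*b^2/2 + 189*b - 72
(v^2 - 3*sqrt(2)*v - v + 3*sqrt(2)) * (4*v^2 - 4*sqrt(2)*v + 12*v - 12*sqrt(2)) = 4*v^4 - 16*sqrt(2)*v^3 + 8*v^3 - 32*sqrt(2)*v^2 + 12*v^2 + 48*v + 48*sqrt(2)*v - 72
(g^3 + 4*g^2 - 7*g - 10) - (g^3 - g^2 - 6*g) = 5*g^2 - g - 10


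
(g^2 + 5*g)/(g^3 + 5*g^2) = 1/g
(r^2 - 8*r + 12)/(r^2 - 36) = (r - 2)/(r + 6)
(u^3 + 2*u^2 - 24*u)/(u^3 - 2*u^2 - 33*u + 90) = u*(u - 4)/(u^2 - 8*u + 15)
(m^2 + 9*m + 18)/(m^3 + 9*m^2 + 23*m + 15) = (m + 6)/(m^2 + 6*m + 5)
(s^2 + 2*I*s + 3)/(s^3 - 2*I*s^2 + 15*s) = (s - I)/(s*(s - 5*I))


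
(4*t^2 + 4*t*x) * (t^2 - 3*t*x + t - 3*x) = 4*t^4 - 8*t^3*x + 4*t^3 - 12*t^2*x^2 - 8*t^2*x - 12*t*x^2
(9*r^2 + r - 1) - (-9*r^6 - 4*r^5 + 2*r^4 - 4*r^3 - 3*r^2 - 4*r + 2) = 9*r^6 + 4*r^5 - 2*r^4 + 4*r^3 + 12*r^2 + 5*r - 3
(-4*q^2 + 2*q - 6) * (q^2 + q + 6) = -4*q^4 - 2*q^3 - 28*q^2 + 6*q - 36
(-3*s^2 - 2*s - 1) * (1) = -3*s^2 - 2*s - 1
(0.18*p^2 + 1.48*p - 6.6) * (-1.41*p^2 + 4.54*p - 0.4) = -0.2538*p^4 - 1.2696*p^3 + 15.9532*p^2 - 30.556*p + 2.64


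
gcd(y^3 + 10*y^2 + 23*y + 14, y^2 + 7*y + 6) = y + 1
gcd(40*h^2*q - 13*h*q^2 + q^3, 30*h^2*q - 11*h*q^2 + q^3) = -5*h*q + q^2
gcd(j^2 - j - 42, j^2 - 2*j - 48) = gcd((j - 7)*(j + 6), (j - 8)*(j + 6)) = j + 6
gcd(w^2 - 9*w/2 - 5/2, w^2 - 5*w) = w - 5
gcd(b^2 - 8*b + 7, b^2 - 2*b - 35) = b - 7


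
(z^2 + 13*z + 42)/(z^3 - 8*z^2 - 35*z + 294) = (z + 7)/(z^2 - 14*z + 49)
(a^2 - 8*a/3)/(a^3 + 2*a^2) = (a - 8/3)/(a*(a + 2))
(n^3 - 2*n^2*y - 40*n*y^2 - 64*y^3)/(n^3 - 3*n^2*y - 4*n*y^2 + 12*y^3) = (n^2 - 4*n*y - 32*y^2)/(n^2 - 5*n*y + 6*y^2)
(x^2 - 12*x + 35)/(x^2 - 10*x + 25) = (x - 7)/(x - 5)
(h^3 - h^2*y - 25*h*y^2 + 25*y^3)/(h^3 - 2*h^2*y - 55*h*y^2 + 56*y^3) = (-h^2 + 25*y^2)/(-h^2 + h*y + 56*y^2)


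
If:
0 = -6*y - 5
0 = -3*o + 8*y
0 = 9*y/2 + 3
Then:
No Solution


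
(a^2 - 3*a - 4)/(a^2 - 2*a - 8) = (a + 1)/(a + 2)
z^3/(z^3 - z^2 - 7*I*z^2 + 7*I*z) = z^2/(z^2 - z - 7*I*z + 7*I)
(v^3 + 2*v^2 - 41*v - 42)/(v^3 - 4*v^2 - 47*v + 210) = (v + 1)/(v - 5)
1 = 1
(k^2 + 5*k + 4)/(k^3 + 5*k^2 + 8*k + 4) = (k + 4)/(k^2 + 4*k + 4)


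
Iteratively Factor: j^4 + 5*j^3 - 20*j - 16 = (j + 4)*(j^3 + j^2 - 4*j - 4) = (j + 2)*(j + 4)*(j^2 - j - 2) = (j + 1)*(j + 2)*(j + 4)*(j - 2)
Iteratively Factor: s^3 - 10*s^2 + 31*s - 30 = (s - 5)*(s^2 - 5*s + 6) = (s - 5)*(s - 2)*(s - 3)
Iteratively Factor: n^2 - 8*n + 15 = (n - 5)*(n - 3)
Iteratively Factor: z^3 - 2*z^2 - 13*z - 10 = (z + 2)*(z^2 - 4*z - 5) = (z + 1)*(z + 2)*(z - 5)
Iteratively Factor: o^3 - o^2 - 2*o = (o - 2)*(o^2 + o) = o*(o - 2)*(o + 1)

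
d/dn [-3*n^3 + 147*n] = 147 - 9*n^2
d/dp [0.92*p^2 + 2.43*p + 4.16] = 1.84*p + 2.43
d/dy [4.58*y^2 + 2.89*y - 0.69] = 9.16*y + 2.89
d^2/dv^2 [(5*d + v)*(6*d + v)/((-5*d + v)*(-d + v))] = 2*d*(1285*d^3 - 705*d^2*v + 75*d*v^2 + 17*v^3)/(125*d^6 - 450*d^5*v + 615*d^4*v^2 - 396*d^3*v^3 + 123*d^2*v^4 - 18*d*v^5 + v^6)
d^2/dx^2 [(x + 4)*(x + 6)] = 2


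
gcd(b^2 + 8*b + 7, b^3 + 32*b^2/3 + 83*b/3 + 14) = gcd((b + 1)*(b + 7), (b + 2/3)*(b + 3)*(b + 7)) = b + 7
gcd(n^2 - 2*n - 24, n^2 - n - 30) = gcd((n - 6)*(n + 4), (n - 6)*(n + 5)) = n - 6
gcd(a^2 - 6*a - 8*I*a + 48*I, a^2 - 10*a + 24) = a - 6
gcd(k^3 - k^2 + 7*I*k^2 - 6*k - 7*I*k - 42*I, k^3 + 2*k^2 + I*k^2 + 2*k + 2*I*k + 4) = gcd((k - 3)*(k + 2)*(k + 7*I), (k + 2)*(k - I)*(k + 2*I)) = k + 2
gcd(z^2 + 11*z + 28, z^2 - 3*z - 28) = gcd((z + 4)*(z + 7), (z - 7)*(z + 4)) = z + 4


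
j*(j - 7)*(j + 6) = j^3 - j^2 - 42*j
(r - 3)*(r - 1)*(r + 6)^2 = r^4 + 8*r^3 - 9*r^2 - 108*r + 108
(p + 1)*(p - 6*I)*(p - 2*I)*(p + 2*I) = p^4 + p^3 - 6*I*p^3 + 4*p^2 - 6*I*p^2 + 4*p - 24*I*p - 24*I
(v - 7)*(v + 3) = v^2 - 4*v - 21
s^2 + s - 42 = (s - 6)*(s + 7)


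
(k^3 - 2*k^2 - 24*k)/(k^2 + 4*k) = k - 6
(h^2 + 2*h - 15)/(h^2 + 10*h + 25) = (h - 3)/(h + 5)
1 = 1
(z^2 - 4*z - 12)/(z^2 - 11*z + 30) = (z + 2)/(z - 5)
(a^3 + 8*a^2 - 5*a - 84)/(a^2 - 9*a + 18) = (a^2 + 11*a + 28)/(a - 6)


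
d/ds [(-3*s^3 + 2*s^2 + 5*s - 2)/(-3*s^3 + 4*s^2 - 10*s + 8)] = 2*(-3*s^4 + 45*s^3 - 65*s^2 + 24*s + 10)/(9*s^6 - 24*s^5 + 76*s^4 - 128*s^3 + 164*s^2 - 160*s + 64)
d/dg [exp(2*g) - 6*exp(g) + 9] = 2*(exp(g) - 3)*exp(g)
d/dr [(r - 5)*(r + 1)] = 2*r - 4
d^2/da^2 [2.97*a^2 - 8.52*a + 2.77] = 5.94000000000000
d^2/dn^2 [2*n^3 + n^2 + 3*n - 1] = 12*n + 2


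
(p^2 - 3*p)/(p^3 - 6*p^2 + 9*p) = 1/(p - 3)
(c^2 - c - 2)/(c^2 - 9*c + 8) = (c^2 - c - 2)/(c^2 - 9*c + 8)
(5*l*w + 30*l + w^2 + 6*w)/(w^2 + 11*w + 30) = (5*l + w)/(w + 5)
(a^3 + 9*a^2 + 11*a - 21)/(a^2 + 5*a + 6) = (a^2 + 6*a - 7)/(a + 2)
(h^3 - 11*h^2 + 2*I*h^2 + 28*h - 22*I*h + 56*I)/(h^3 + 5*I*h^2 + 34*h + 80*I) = (h^2 - 11*h + 28)/(h^2 + 3*I*h + 40)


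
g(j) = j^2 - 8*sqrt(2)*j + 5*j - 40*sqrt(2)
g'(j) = 2*j - 8*sqrt(2) + 5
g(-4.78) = -3.54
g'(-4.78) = -15.87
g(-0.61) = -52.35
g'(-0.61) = -7.53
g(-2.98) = -28.87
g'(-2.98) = -12.27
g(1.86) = -64.85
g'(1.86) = -2.59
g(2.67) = -66.30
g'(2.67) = -0.97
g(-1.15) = -47.99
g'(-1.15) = -8.61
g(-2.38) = -35.88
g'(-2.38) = -11.07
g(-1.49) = -44.94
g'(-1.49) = -9.29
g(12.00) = 11.67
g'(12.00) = 17.69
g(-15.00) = 263.14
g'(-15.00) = -36.31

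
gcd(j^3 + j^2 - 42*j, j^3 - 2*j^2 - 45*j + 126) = j^2 + j - 42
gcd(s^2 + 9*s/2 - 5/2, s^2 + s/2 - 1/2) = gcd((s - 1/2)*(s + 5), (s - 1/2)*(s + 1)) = s - 1/2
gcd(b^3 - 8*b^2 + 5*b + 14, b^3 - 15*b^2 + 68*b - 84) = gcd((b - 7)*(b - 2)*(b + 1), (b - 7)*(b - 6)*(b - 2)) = b^2 - 9*b + 14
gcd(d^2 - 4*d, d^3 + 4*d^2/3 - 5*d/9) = d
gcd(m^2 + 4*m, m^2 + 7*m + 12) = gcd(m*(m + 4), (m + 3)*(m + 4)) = m + 4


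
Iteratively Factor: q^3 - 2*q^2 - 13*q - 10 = (q + 2)*(q^2 - 4*q - 5) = (q - 5)*(q + 2)*(q + 1)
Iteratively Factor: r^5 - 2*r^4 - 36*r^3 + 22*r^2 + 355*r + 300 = (r - 5)*(r^4 + 3*r^3 - 21*r^2 - 83*r - 60) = (r - 5)*(r + 4)*(r^3 - r^2 - 17*r - 15) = (r - 5)^2*(r + 4)*(r^2 + 4*r + 3) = (r - 5)^2*(r + 1)*(r + 4)*(r + 3)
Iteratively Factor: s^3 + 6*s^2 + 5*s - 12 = (s + 3)*(s^2 + 3*s - 4) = (s - 1)*(s + 3)*(s + 4)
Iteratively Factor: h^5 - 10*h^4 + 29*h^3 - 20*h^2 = (h)*(h^4 - 10*h^3 + 29*h^2 - 20*h) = h*(h - 1)*(h^3 - 9*h^2 + 20*h) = h*(h - 4)*(h - 1)*(h^2 - 5*h) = h*(h - 5)*(h - 4)*(h - 1)*(h)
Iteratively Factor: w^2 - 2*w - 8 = (w + 2)*(w - 4)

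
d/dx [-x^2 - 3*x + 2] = -2*x - 3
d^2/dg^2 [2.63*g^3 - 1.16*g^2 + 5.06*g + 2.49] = 15.78*g - 2.32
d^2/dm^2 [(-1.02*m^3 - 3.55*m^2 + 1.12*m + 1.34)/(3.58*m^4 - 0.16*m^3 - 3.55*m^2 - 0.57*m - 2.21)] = (-26.145456*m^9 - 272.98932*m^8 + 106.673976*m^7 + 214.818236000001*m^6 - 388.311288*m^5 - 956.414376*m^4 + 253.77273*m^3 + 383.926494*m^2 - 69.186456*m - 57.654046)/(45.882712*m^12 - 6.151872*m^11 - 136.219716*m^10 - 9.7195*m^9 + 52.064454*m^8 + 44.967132*m^7 + 125.159603*m^6 - 2.179551*m^5 - 35.768838*m^4 - 29.361171*m^3 - 54.169752*m^2 - 8.351811*m - 10.793861)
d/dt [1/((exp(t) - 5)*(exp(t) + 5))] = -2*exp(2*t)/(exp(4*t) - 50*exp(2*t) + 625)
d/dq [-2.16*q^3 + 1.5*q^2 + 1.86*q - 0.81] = -6.48*q^2 + 3.0*q + 1.86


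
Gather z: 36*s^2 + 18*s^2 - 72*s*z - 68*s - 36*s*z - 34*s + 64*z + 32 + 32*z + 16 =54*s^2 - 102*s + z*(96 - 108*s) + 48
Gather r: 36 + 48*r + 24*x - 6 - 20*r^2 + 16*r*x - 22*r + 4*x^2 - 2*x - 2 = -20*r^2 + r*(16*x + 26) + 4*x^2 + 22*x + 28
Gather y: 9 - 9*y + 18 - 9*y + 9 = 36 - 18*y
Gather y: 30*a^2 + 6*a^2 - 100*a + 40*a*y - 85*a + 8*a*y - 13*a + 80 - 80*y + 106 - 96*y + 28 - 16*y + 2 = 36*a^2 - 198*a + y*(48*a - 192) + 216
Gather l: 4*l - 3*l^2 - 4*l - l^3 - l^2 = -l^3 - 4*l^2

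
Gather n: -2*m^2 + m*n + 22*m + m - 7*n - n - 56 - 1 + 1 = -2*m^2 + 23*m + n*(m - 8) - 56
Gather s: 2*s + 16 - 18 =2*s - 2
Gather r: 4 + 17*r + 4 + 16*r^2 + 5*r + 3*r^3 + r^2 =3*r^3 + 17*r^2 + 22*r + 8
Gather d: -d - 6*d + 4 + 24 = 28 - 7*d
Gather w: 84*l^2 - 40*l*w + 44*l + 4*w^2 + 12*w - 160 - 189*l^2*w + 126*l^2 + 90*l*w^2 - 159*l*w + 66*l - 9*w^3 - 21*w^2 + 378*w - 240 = 210*l^2 + 110*l - 9*w^3 + w^2*(90*l - 17) + w*(-189*l^2 - 199*l + 390) - 400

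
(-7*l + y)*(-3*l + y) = 21*l^2 - 10*l*y + y^2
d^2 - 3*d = d*(d - 3)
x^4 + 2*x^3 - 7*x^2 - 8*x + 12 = (x - 2)*(x - 1)*(x + 2)*(x + 3)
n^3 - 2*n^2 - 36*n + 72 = (n - 6)*(n - 2)*(n + 6)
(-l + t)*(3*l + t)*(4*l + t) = -12*l^3 + 5*l^2*t + 6*l*t^2 + t^3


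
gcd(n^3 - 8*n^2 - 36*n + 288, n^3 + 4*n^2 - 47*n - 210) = n + 6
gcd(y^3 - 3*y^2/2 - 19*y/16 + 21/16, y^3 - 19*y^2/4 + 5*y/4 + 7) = y^2 - 3*y/4 - 7/4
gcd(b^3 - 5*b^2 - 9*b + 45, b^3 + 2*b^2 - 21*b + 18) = b - 3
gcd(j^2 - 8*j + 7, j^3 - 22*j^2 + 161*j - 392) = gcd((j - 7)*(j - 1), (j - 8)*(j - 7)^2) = j - 7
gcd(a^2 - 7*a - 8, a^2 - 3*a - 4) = a + 1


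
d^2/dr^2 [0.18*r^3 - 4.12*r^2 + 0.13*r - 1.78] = 1.08*r - 8.24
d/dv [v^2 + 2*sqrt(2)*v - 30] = 2*v + 2*sqrt(2)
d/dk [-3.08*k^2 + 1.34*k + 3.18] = 1.34 - 6.16*k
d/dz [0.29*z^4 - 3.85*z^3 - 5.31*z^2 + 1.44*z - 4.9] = 1.16*z^3 - 11.55*z^2 - 10.62*z + 1.44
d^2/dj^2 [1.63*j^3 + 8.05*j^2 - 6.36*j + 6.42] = 9.78*j + 16.1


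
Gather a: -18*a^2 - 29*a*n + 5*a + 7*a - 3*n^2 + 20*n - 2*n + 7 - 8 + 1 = -18*a^2 + a*(12 - 29*n) - 3*n^2 + 18*n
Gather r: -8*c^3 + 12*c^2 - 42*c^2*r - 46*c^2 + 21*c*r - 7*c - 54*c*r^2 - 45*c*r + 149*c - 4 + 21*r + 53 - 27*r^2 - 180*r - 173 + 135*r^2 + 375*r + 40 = -8*c^3 - 34*c^2 + 142*c + r^2*(108 - 54*c) + r*(-42*c^2 - 24*c + 216) - 84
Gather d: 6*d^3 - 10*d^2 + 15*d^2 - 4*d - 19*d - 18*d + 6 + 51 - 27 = 6*d^3 + 5*d^2 - 41*d + 30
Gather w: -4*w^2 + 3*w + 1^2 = -4*w^2 + 3*w + 1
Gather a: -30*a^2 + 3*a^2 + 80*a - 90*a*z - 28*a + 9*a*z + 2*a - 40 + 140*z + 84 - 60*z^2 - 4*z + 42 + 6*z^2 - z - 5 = -27*a^2 + a*(54 - 81*z) - 54*z^2 + 135*z + 81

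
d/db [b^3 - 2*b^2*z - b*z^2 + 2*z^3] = 3*b^2 - 4*b*z - z^2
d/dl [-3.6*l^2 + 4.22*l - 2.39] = 4.22 - 7.2*l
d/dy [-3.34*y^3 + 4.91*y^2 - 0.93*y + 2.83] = -10.02*y^2 + 9.82*y - 0.93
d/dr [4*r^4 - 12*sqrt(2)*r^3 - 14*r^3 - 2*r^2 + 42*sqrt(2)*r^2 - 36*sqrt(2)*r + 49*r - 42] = 16*r^3 - 36*sqrt(2)*r^2 - 42*r^2 - 4*r + 84*sqrt(2)*r - 36*sqrt(2) + 49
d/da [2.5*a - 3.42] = 2.50000000000000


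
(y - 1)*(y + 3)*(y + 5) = y^3 + 7*y^2 + 7*y - 15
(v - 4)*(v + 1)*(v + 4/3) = v^3 - 5*v^2/3 - 8*v - 16/3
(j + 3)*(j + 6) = j^2 + 9*j + 18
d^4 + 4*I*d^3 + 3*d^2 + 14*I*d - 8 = (d - 2*I)*(d + I)^2*(d + 4*I)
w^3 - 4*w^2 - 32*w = w*(w - 8)*(w + 4)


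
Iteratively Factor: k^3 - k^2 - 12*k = (k + 3)*(k^2 - 4*k) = (k - 4)*(k + 3)*(k)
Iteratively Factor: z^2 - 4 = (z - 2)*(z + 2)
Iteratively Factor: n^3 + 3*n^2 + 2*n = (n + 2)*(n^2 + n) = (n + 1)*(n + 2)*(n)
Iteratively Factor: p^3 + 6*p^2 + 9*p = (p)*(p^2 + 6*p + 9) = p*(p + 3)*(p + 3)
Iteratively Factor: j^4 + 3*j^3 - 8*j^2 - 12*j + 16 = (j - 2)*(j^3 + 5*j^2 + 2*j - 8) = (j - 2)*(j + 4)*(j^2 + j - 2) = (j - 2)*(j + 2)*(j + 4)*(j - 1)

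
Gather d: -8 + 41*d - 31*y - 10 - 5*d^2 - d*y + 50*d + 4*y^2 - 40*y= -5*d^2 + d*(91 - y) + 4*y^2 - 71*y - 18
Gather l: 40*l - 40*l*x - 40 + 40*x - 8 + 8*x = l*(40 - 40*x) + 48*x - 48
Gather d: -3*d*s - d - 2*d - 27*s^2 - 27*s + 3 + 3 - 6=d*(-3*s - 3) - 27*s^2 - 27*s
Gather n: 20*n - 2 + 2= 20*n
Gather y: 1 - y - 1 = -y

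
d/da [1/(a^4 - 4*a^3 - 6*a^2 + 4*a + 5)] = 4*(-a^3 + 3*a^2 + 3*a - 1)/(a^4 - 4*a^3 - 6*a^2 + 4*a + 5)^2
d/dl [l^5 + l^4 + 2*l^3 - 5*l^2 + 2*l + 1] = 5*l^4 + 4*l^3 + 6*l^2 - 10*l + 2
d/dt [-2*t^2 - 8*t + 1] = -4*t - 8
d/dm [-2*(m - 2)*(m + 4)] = -4*m - 4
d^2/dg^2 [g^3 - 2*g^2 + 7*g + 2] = 6*g - 4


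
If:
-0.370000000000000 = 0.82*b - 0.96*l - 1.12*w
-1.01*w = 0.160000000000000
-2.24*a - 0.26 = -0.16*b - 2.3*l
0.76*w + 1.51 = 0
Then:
No Solution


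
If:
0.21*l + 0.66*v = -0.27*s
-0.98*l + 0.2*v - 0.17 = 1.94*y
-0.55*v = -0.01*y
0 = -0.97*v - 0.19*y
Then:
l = -0.17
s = 0.13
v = 0.00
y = 0.00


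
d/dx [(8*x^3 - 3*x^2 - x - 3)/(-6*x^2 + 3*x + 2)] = (-48*x^4 + 48*x^3 + 33*x^2 - 48*x + 7)/(36*x^4 - 36*x^3 - 15*x^2 + 12*x + 4)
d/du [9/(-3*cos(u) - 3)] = -3*sin(u)/(cos(u) + 1)^2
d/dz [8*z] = 8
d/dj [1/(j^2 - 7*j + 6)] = (7 - 2*j)/(j^2 - 7*j + 6)^2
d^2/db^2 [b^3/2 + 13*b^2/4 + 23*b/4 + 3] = 3*b + 13/2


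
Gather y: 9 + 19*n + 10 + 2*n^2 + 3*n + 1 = 2*n^2 + 22*n + 20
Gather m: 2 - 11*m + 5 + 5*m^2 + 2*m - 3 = 5*m^2 - 9*m + 4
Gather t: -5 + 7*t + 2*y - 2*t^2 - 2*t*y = -2*t^2 + t*(7 - 2*y) + 2*y - 5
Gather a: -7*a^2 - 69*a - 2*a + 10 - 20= -7*a^2 - 71*a - 10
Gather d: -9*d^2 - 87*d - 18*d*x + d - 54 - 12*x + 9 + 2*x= -9*d^2 + d*(-18*x - 86) - 10*x - 45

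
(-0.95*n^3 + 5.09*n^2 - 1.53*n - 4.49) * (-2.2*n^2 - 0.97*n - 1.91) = 2.09*n^5 - 10.2765*n^4 + 0.243200000000001*n^3 + 1.6402*n^2 + 7.2776*n + 8.5759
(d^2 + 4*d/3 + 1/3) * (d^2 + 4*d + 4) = d^4 + 16*d^3/3 + 29*d^2/3 + 20*d/3 + 4/3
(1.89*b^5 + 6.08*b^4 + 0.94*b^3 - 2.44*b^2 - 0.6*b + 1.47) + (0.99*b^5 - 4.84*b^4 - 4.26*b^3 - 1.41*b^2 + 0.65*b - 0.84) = 2.88*b^5 + 1.24*b^4 - 3.32*b^3 - 3.85*b^2 + 0.05*b + 0.63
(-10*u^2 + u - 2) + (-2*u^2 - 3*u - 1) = -12*u^2 - 2*u - 3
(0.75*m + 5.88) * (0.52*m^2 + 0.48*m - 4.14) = 0.39*m^3 + 3.4176*m^2 - 0.2826*m - 24.3432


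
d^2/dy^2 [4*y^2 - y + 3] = 8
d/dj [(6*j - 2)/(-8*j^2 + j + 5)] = 16*(3*j^2 - 2*j + 2)/(64*j^4 - 16*j^3 - 79*j^2 + 10*j + 25)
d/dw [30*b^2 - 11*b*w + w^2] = -11*b + 2*w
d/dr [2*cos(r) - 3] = -2*sin(r)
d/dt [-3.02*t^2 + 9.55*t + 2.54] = 9.55 - 6.04*t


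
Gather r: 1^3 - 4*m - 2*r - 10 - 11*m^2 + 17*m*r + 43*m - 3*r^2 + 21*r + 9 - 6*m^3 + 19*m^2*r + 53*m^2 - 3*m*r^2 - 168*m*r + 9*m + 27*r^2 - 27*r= -6*m^3 + 42*m^2 + 48*m + r^2*(24 - 3*m) + r*(19*m^2 - 151*m - 8)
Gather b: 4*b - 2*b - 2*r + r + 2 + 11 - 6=2*b - r + 7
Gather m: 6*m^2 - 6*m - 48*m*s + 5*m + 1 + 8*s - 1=6*m^2 + m*(-48*s - 1) + 8*s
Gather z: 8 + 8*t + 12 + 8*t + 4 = 16*t + 24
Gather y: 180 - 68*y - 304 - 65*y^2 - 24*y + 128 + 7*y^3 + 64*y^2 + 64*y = 7*y^3 - y^2 - 28*y + 4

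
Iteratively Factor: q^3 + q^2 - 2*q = (q + 2)*(q^2 - q) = (q - 1)*(q + 2)*(q)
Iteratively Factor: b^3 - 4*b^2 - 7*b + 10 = (b - 5)*(b^2 + b - 2) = (b - 5)*(b + 2)*(b - 1)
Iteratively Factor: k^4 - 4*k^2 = (k + 2)*(k^3 - 2*k^2) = k*(k + 2)*(k^2 - 2*k) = k*(k - 2)*(k + 2)*(k)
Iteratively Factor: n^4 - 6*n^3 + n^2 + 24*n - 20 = (n + 2)*(n^3 - 8*n^2 + 17*n - 10) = (n - 1)*(n + 2)*(n^2 - 7*n + 10) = (n - 5)*(n - 1)*(n + 2)*(n - 2)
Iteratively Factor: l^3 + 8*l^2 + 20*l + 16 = (l + 2)*(l^2 + 6*l + 8) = (l + 2)^2*(l + 4)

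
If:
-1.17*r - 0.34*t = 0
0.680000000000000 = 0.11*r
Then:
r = 6.18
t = -21.27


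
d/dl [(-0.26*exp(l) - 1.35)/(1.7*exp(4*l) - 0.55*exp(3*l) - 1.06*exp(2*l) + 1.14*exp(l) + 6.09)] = (1.326*exp(4*l) + 8.894*exp(3*l) - 2.5031*exp(2*l) - 2.862*exp(l) - 0.0444)*exp(l)/(2.89*exp(8*l) - 1.87*exp(7*l) - 3.3015*exp(6*l) + 5.042*exp(5*l) + 20.5756*exp(4*l) - 9.1158*exp(3*l) - 11.6112*exp(2*l) + 13.8852*exp(l) + 37.0881)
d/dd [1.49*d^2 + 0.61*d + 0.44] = 2.98*d + 0.61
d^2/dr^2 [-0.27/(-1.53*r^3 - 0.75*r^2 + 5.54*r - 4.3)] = (-(2.4786*r + 0.405)*(1.53*r^3 + 0.75*r^2 - 5.54*r + 4.3) + 0.27*(4.59*r^2 + 1.5*r - 5.54)*(9.18*r^2 + 3.0*r - 11.08))/(1.53*r^3 + 0.75*r^2 - 5.54*r + 4.3)^3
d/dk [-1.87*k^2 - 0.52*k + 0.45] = -3.74*k - 0.52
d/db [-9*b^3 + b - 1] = 1 - 27*b^2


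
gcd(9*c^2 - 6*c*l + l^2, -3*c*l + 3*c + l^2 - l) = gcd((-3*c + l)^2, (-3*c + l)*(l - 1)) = 3*c - l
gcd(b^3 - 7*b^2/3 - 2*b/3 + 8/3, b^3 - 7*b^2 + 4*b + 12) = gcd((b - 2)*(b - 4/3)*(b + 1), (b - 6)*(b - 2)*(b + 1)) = b^2 - b - 2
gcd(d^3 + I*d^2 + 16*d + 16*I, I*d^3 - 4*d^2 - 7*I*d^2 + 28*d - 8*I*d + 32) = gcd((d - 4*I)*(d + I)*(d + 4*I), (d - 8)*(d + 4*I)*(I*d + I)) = d + 4*I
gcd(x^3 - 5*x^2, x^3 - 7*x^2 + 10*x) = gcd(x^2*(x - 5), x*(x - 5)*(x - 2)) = x^2 - 5*x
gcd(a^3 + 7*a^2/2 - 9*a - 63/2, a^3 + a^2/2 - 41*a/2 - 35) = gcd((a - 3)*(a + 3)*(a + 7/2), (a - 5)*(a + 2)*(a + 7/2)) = a + 7/2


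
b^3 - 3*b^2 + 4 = (b - 2)^2*(b + 1)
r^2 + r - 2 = (r - 1)*(r + 2)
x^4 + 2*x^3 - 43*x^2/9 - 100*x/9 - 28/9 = (x - 7/3)*(x + 1/3)*(x + 2)^2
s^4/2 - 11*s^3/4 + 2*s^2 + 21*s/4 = s*(s/2 + 1/2)*(s - 7/2)*(s - 3)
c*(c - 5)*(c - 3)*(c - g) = c^4 - c^3*g - 8*c^3 + 8*c^2*g + 15*c^2 - 15*c*g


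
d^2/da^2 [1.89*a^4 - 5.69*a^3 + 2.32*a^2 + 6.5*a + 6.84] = 22.68*a^2 - 34.14*a + 4.64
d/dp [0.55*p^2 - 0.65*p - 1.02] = 1.1*p - 0.65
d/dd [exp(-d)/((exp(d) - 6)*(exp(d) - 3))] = 3*(-exp(2*d) + 6*exp(d) - 6)*exp(-d)/(exp(4*d) - 18*exp(3*d) + 117*exp(2*d) - 324*exp(d) + 324)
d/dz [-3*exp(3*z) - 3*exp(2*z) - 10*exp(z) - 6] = (-9*exp(2*z) - 6*exp(z) - 10)*exp(z)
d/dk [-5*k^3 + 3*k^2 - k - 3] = -15*k^2 + 6*k - 1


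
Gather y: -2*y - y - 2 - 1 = -3*y - 3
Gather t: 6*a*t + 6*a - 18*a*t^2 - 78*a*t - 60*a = -18*a*t^2 - 72*a*t - 54*a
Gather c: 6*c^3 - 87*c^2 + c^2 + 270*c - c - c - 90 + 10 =6*c^3 - 86*c^2 + 268*c - 80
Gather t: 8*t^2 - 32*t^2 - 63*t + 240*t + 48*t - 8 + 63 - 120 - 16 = -24*t^2 + 225*t - 81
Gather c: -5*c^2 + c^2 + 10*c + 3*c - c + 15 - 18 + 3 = -4*c^2 + 12*c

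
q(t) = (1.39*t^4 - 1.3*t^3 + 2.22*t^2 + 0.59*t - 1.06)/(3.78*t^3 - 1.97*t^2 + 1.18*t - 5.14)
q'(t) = (-11.34*t^2 + 3.94*t - 1.18)*(1.39*t^4 - 1.3*t^3 + 2.22*t^2 + 0.59*t - 1.06)/(3.78*t^3 - 1.97*t^2 + 1.18*t - 5.14)^2 + (5.56*t^3 - 3.9*t^2 + 4.44*t + 0.59)/(3.78*t^3 - 1.97*t^2 + 1.18*t - 5.14)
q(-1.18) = -0.40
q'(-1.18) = 0.68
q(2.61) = 1.10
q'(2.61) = 0.18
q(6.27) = 2.24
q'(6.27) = 0.35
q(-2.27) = -0.98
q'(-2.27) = 0.44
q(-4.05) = -1.68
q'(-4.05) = 0.37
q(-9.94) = -3.84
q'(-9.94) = 0.37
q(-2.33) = -1.01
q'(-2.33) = 0.43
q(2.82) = 1.14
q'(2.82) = 0.22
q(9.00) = 3.21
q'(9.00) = 0.36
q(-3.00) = -1.28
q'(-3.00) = 0.39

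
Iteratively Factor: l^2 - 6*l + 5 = (l - 5)*(l - 1)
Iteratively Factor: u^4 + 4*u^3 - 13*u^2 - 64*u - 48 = (u + 3)*(u^3 + u^2 - 16*u - 16) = (u + 3)*(u + 4)*(u^2 - 3*u - 4) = (u + 1)*(u + 3)*(u + 4)*(u - 4)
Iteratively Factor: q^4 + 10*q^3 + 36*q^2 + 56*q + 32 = (q + 2)*(q^3 + 8*q^2 + 20*q + 16) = (q + 2)^2*(q^2 + 6*q + 8) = (q + 2)^2*(q + 4)*(q + 2)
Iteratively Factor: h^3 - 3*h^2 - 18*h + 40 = (h + 4)*(h^2 - 7*h + 10) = (h - 5)*(h + 4)*(h - 2)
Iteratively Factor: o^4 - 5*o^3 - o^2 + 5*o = (o + 1)*(o^3 - 6*o^2 + 5*o) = (o - 5)*(o + 1)*(o^2 - o) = (o - 5)*(o - 1)*(o + 1)*(o)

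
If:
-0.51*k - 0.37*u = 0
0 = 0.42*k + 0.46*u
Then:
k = 0.00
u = 0.00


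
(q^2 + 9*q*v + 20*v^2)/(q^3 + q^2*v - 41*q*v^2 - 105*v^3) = (q + 4*v)/(q^2 - 4*q*v - 21*v^2)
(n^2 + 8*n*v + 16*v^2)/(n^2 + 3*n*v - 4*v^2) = (-n - 4*v)/(-n + v)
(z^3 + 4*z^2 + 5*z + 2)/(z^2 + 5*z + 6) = (z^2 + 2*z + 1)/(z + 3)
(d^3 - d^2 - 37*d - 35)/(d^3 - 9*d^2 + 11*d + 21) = (d + 5)/(d - 3)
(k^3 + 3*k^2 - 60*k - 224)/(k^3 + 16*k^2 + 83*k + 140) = (k - 8)/(k + 5)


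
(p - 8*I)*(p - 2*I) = p^2 - 10*I*p - 16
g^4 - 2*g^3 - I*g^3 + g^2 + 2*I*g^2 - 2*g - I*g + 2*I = (g - 2)*(g - I)^2*(g + I)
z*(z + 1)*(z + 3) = z^3 + 4*z^2 + 3*z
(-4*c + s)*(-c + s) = 4*c^2 - 5*c*s + s^2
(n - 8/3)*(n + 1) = n^2 - 5*n/3 - 8/3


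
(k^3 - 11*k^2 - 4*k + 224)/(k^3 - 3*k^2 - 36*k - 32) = (k - 7)/(k + 1)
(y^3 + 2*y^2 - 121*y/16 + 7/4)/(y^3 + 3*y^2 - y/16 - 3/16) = (4*y^2 + 9*y - 28)/(4*y^2 + 13*y + 3)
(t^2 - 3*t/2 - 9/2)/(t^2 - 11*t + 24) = (t + 3/2)/(t - 8)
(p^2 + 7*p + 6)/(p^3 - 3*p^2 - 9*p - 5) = (p + 6)/(p^2 - 4*p - 5)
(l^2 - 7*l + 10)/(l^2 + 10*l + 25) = (l^2 - 7*l + 10)/(l^2 + 10*l + 25)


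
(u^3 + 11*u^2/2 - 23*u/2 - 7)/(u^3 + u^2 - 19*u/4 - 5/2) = 2*(u + 7)/(2*u + 5)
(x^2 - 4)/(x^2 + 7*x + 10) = (x - 2)/(x + 5)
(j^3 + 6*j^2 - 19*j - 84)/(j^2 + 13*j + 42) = (j^2 - j - 12)/(j + 6)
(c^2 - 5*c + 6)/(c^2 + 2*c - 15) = (c - 2)/(c + 5)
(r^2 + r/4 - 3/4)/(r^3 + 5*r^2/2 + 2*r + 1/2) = (4*r - 3)/(2*(2*r^2 + 3*r + 1))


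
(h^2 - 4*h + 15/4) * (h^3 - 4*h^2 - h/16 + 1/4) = h^5 - 8*h^4 + 315*h^3/16 - 29*h^2/2 - 79*h/64 + 15/16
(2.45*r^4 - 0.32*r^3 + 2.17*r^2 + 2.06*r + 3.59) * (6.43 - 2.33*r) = -5.7085*r^5 + 16.4991*r^4 - 7.1137*r^3 + 9.1533*r^2 + 4.8811*r + 23.0837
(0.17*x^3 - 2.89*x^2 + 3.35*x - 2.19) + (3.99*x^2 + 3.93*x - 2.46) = 0.17*x^3 + 1.1*x^2 + 7.28*x - 4.65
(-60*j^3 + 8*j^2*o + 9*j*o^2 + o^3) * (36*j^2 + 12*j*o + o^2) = -2160*j^5 - 432*j^4*o + 360*j^3*o^2 + 152*j^2*o^3 + 21*j*o^4 + o^5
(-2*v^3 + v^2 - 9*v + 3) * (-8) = 16*v^3 - 8*v^2 + 72*v - 24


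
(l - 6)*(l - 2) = l^2 - 8*l + 12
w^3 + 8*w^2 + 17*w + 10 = (w + 1)*(w + 2)*(w + 5)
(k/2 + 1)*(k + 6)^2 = k^3/2 + 7*k^2 + 30*k + 36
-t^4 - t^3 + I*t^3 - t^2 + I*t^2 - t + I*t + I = (t - I)*(t + I)*(I*t + 1)*(I*t + I)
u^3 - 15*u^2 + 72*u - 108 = (u - 6)^2*(u - 3)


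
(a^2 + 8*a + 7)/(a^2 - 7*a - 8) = (a + 7)/(a - 8)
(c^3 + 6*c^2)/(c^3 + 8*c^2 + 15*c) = c*(c + 6)/(c^2 + 8*c + 15)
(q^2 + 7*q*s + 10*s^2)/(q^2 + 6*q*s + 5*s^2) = (q + 2*s)/(q + s)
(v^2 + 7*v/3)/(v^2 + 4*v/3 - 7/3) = v/(v - 1)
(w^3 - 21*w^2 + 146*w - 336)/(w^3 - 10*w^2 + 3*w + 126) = (w - 8)/(w + 3)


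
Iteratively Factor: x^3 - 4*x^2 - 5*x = (x)*(x^2 - 4*x - 5) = x*(x + 1)*(x - 5)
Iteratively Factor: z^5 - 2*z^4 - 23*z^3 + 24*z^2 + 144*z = (z + 3)*(z^4 - 5*z^3 - 8*z^2 + 48*z) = (z - 4)*(z + 3)*(z^3 - z^2 - 12*z) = z*(z - 4)*(z + 3)*(z^2 - z - 12) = z*(z - 4)^2*(z + 3)*(z + 3)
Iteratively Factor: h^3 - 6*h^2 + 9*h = (h - 3)*(h^2 - 3*h) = h*(h - 3)*(h - 3)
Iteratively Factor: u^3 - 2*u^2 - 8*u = (u + 2)*(u^2 - 4*u) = (u - 4)*(u + 2)*(u)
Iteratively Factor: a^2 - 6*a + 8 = (a - 2)*(a - 4)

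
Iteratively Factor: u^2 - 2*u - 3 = (u + 1)*(u - 3)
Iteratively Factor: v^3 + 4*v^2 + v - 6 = (v + 3)*(v^2 + v - 2) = (v - 1)*(v + 3)*(v + 2)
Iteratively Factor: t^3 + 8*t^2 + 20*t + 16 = (t + 4)*(t^2 + 4*t + 4) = (t + 2)*(t + 4)*(t + 2)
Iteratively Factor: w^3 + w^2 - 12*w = (w - 3)*(w^2 + 4*w) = w*(w - 3)*(w + 4)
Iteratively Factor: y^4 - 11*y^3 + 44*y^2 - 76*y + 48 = (y - 4)*(y^3 - 7*y^2 + 16*y - 12) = (y - 4)*(y - 3)*(y^2 - 4*y + 4) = (y - 4)*(y - 3)*(y - 2)*(y - 2)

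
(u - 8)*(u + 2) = u^2 - 6*u - 16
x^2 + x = x*(x + 1)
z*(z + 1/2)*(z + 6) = z^3 + 13*z^2/2 + 3*z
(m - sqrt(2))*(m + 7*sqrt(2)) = m^2 + 6*sqrt(2)*m - 14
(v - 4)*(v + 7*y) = v^2 + 7*v*y - 4*v - 28*y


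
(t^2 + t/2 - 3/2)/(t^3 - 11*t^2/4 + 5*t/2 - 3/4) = 2*(2*t + 3)/(4*t^2 - 7*t + 3)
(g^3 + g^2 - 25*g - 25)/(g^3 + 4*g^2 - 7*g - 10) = (g - 5)/(g - 2)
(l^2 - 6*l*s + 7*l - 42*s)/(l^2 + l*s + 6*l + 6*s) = (l^2 - 6*l*s + 7*l - 42*s)/(l^2 + l*s + 6*l + 6*s)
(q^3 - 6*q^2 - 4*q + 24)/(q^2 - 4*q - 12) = q - 2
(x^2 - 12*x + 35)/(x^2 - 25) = (x - 7)/(x + 5)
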